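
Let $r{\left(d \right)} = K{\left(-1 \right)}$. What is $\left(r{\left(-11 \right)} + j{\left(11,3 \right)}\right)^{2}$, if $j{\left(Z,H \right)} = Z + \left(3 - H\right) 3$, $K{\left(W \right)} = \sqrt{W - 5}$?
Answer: $\left(11 + i \sqrt{6}\right)^{2} \approx 115.0 + 53.889 i$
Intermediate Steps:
$K{\left(W \right)} = \sqrt{-5 + W}$
$j{\left(Z,H \right)} = 9 + Z - 3 H$ ($j{\left(Z,H \right)} = Z - \left(-9 + 3 H\right) = 9 + Z - 3 H$)
$r{\left(d \right)} = i \sqrt{6}$ ($r{\left(d \right)} = \sqrt{-5 - 1} = \sqrt{-6} = i \sqrt{6}$)
$\left(r{\left(-11 \right)} + j{\left(11,3 \right)}\right)^{2} = \left(i \sqrt{6} + \left(9 + 11 - 9\right)\right)^{2} = \left(i \sqrt{6} + 11\right)^{2} = \left(11 + i \sqrt{6}\right)^{2}$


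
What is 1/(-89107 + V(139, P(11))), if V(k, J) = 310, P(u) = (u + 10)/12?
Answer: -1/88797 ≈ -1.1262e-5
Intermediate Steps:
P(u) = 5/6 + u/12 (P(u) = (10 + u)/12 = 5/6 + u/12)
1/(-89107 + V(139, P(11))) = 1/(-89107 + 310) = 1/(-88797) = -1/88797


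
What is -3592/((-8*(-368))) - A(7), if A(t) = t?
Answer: -3025/368 ≈ -8.2201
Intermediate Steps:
-3592/((-8*(-368))) - A(7) = -3592/((-8*(-368))) - 1*7 = -3592/2944 - 7 = -3592*1/2944 - 7 = -449/368 - 7 = -3025/368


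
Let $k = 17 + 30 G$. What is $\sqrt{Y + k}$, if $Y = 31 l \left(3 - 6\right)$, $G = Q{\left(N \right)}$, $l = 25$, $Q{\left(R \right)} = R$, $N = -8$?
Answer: $14 i \sqrt{13} \approx 50.478 i$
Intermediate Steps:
$G = -8$
$k = -223$ ($k = 17 + 30 \left(-8\right) = 17 - 240 = -223$)
$Y = -2325$ ($Y = 31 \cdot 25 \left(3 - 6\right) = 775 \left(3 - 6\right) = 775 \left(-3\right) = -2325$)
$\sqrt{Y + k} = \sqrt{-2325 - 223} = \sqrt{-2548} = 14 i \sqrt{13}$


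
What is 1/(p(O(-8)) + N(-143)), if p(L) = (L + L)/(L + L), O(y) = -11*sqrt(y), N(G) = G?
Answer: -1/142 ≈ -0.0070423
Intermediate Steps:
p(L) = 1 (p(L) = (2*L)/((2*L)) = (2*L)*(1/(2*L)) = 1)
1/(p(O(-8)) + N(-143)) = 1/(1 - 143) = 1/(-142) = -1/142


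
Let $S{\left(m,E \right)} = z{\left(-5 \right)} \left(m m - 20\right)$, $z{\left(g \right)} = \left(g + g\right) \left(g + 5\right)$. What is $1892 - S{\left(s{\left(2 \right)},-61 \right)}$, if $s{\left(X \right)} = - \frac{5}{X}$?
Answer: $1892$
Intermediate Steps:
$z{\left(g \right)} = 2 g \left(5 + g\right)$
$S{\left(m,E \right)} = 0$ ($S{\left(m,E \right)} = 2 \left(-5\right) \left(5 - 5\right) \left(m m - 20\right) = 2 \left(-5\right) 0 \left(m^{2} - 20\right) = 0 \left(-20 + m^{2}\right) = 0$)
$1892 - S{\left(s{\left(2 \right)},-61 \right)} = 1892 - 0 = 1892 + 0 = 1892$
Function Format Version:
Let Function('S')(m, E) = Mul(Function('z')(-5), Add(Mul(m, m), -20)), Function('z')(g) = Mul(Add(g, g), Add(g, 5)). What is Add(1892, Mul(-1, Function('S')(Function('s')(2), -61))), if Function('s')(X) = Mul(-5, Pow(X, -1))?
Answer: 1892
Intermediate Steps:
Function('z')(g) = Mul(2, g, Add(5, g)) (Function('z')(g) = Mul(Mul(2, g), Add(5, g)) = Mul(2, g, Add(5, g)))
Function('S')(m, E) = 0 (Function('S')(m, E) = Mul(Mul(2, -5, Add(5, -5)), Add(Mul(m, m), -20)) = Mul(Mul(2, -5, 0), Add(Pow(m, 2), -20)) = Mul(0, Add(-20, Pow(m, 2))) = 0)
Add(1892, Mul(-1, Function('S')(Function('s')(2), -61))) = Add(1892, Mul(-1, 0)) = Add(1892, 0) = 1892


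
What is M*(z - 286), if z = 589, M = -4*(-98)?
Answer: 118776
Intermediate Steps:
M = 392
M*(z - 286) = 392*(589 - 286) = 392*303 = 118776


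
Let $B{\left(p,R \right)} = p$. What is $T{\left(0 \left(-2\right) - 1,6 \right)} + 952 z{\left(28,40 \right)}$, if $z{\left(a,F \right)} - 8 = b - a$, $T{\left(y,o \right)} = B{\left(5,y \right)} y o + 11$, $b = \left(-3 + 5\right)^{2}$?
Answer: $-15251$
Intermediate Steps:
$b = 4$ ($b = 2^{2} = 4$)
$T{\left(y,o \right)} = 11 + 5 o y$ ($T{\left(y,o \right)} = 5 y o + 11 = 5 o y + 11 = 11 + 5 o y$)
$z{\left(a,F \right)} = 12 - a$ ($z{\left(a,F \right)} = 8 - \left(-4 + a\right) = 12 - a$)
$T{\left(0 \left(-2\right) - 1,6 \right)} + 952 z{\left(28,40 \right)} = \left(11 + 5 \cdot 6 \left(0 \left(-2\right) - 1\right)\right) + 952 \left(12 - 28\right) = \left(11 + 5 \cdot 6 \left(0 - 1\right)\right) + 952 \left(12 - 28\right) = \left(11 + 5 \cdot 6 \left(-1\right)\right) + 952 \left(-16\right) = \left(11 - 30\right) - 15232 = -19 - 15232 = -15251$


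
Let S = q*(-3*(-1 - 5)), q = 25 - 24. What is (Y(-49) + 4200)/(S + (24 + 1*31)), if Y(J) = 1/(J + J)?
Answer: 411599/7154 ≈ 57.534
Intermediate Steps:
Y(J) = 1/(2*J)
q = 1
S = 18 (S = 1*(-3*(-1 - 5)) = 1*(-3*(-6)) = 1*18 = 18)
(Y(-49) + 4200)/(S + (24 + 1*31)) = ((½)/(-49) + 4200)/(18 + (24 + 1*31)) = ((½)*(-1/49) + 4200)/(18 + (24 + 31)) = (-1/98 + 4200)/(18 + 55) = (411599/98)/73 = (411599/98)*(1/73) = 411599/7154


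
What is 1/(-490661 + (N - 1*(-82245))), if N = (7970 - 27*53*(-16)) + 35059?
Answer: -1/342491 ≈ -2.9198e-6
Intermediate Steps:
N = 65925 (N = (7970 - 1431*(-16)) + 35059 = (7970 - 1*(-22896)) + 35059 = (7970 + 22896) + 35059 = 30866 + 35059 = 65925)
1/(-490661 + (N - 1*(-82245))) = 1/(-490661 + (65925 - 1*(-82245))) = 1/(-490661 + (65925 + 82245)) = 1/(-490661 + 148170) = 1/(-342491) = -1/342491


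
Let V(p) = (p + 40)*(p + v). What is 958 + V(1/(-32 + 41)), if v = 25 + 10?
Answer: 191674/81 ≈ 2366.3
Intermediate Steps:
v = 35
V(p) = (35 + p)*(40 + p) (V(p) = (p + 40)*(p + 35) = (40 + p)*(35 + p) = (35 + p)*(40 + p))
958 + V(1/(-32 + 41)) = 958 + (1400 + (1/(-32 + 41))**2 + 75/(-32 + 41)) = 958 + (1400 + (1/9)**2 + 75/9) = 958 + (1400 + (1/9)**2 + 75*(1/9)) = 958 + (1400 + 1/81 + 25/3) = 958 + 114076/81 = 191674/81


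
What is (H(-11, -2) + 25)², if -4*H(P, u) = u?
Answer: 2601/4 ≈ 650.25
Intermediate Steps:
H(P, u) = -u/4
(H(-11, -2) + 25)² = (-¼*(-2) + 25)² = (½ + 25)² = (51/2)² = 2601/4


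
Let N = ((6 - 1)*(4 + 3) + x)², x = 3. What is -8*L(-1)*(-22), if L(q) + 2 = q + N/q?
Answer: -254672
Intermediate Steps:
N = 1444 (N = ((6 - 1)*(4 + 3) + 3)² = (5*7 + 3)² = (35 + 3)² = 38² = 1444)
L(q) = -2 + q + 1444/q (L(q) = -2 + (q + 1444/q) = -2 + q + 1444/q)
-8*L(-1)*(-22) = -8*(-2 - 1 + 1444/(-1))*(-22) = -8*(-2 - 1 + 1444*(-1))*(-22) = -8*(-2 - 1 - 1444)*(-22) = -8*(-1447)*(-22) = 11576*(-22) = -254672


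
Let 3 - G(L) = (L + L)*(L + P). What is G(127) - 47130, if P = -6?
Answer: -77861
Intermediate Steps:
G(L) = 3 - 2*L*(-6 + L) (G(L) = 3 - (L + L)*(L - 6) = 3 - 2*L*(-6 + L))
G(127) - 47130 = (3 - 2*127² + 12*127) - 47130 = (3 - 2*16129 + 1524) - 47130 = (3 - 32258 + 1524) - 47130 = -30731 - 47130 = -77861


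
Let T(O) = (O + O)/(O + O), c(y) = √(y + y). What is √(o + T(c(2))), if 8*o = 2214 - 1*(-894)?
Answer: √1558/2 ≈ 19.736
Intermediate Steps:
c(y) = √2*√y (c(y) = √(2*y) = √2*√y)
o = 777/2 (o = (2214 - 1*(-894))/8 = (2214 + 894)/8 = (⅛)*3108 = 777/2 ≈ 388.50)
T(O) = 1 (T(O) = (2*O)/((2*O)) = (2*O)*(1/(2*O)) = 1)
√(o + T(c(2))) = √(777/2 + 1) = √(779/2) = √1558/2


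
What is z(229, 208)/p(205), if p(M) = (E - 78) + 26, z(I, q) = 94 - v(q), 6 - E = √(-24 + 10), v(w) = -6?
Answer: -460/213 + 10*I*√14/213 ≈ -2.1596 + 0.17566*I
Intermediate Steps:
E = 6 - I*√14 (E = 6 - √(-24 + 10) = 6 - √(-14) = 6 - I*√14 ≈ 6.0 - 3.7417*I)
z(I, q) = 100 (z(I, q) = 94 - 1*(-6) = 94 + 6 = 100)
p(M) = -46 - I*√14 (p(M) = ((6 - I*√14) - 78) + 26 = (-72 - I*√14) + 26 = -46 - I*√14)
z(229, 208)/p(205) = 100/(-46 - I*√14)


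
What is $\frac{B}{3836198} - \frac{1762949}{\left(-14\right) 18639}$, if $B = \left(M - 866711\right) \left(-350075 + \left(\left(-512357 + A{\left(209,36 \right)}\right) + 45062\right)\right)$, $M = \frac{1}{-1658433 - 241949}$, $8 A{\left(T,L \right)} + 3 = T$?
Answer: $\frac{702613931522544441528691}{3804718783530207312} \approx 1.8467 \cdot 10^{5}$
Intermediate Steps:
$A{\left(T,L \right)} = - \frac{3}{8} + \frac{T}{8}$
$M = - \frac{1}{1900382}$ ($M = \frac{1}{-1900382} = - \frac{1}{1900382} \approx -5.2621 \cdot 10^{-7}$)
$B = \frac{5384931954306025331}{7601528}$ ($B = \left(- \frac{1}{1900382} - 866711\right) \left(-350075 + \left(\left(-512357 + \left(- \frac{3}{8} + \frac{1}{8} \cdot 209\right)\right) + 45062\right)\right) = - \frac{1647081983603 \left(-350075 + \left(\left(-512357 + \left(- \frac{3}{8} + \frac{209}{8}\right)\right) + 45062\right)\right)}{1900382} = - \frac{1647081983603 \left(-350075 + \left(\left(-512357 + \frac{103}{4}\right) + 45062\right)\right)}{1900382} = - \frac{1647081983603 \left(-350075 + \left(- \frac{2049325}{4} + 45062\right)\right)}{1900382} = - \frac{1647081983603 \left(-350075 - \frac{1869077}{4}\right)}{1900382} = \left(- \frac{1647081983603}{1900382}\right) \left(- \frac{3269377}{4}\right) = \frac{5384931954306025331}{7601528} \approx 7.084 \cdot 10^{11}$)
$\frac{B}{3836198} - \frac{1762949}{\left(-14\right) 18639} = \frac{5384931954306025331}{7601528 \cdot 3836198} - \frac{1762949}{\left(-14\right) 18639} = \frac{5384931954306025331}{7601528} \cdot \frac{1}{3836198} - \frac{1762949}{-260946} = \frac{5384931954306025331}{29160966510544} - - \frac{1762949}{260946} = \frac{5384931954306025331}{29160966510544} + \frac{1762949}{260946} = \frac{702613931522544441528691}{3804718783530207312}$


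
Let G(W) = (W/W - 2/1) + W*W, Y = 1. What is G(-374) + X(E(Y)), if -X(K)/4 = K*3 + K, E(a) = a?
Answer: 139859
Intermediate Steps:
X(K) = -16*K (X(K) = -4*(K*3 + K) = -4*(3*K + K) = -16*K)
G(W) = -1 + W² (G(W) = (1 - 2*1) + W² = (1 - 2) + W² = -1 + W²)
G(-374) + X(E(Y)) = (-1 + (-374)²) - 16*1 = (-1 + 139876) - 16 = 139875 - 16 = 139859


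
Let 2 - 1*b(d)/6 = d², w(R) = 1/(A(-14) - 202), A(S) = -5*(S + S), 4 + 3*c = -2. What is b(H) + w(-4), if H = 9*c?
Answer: -119785/62 ≈ -1932.0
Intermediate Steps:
c = -2 (c = -4/3 + (⅓)*(-2) = -4/3 - ⅔ = -2)
H = -18 (H = 9*(-2) = -18)
A(S) = -10*S
w(R) = -1/62 (w(R) = 1/(-10*(-14) - 202) = 1/(140 - 202) = 1/(-62) = -1/62)
b(d) = 12 - 6*d²
b(H) + w(-4) = (12 - 6*(-18)²) - 1/62 = (12 - 6*324) - 1/62 = (12 - 1944) - 1/62 = -1932 - 1/62 = -119785/62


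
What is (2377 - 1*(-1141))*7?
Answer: 24626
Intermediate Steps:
(2377 - 1*(-1141))*7 = (2377 + 1141)*7 = 3518*7 = 24626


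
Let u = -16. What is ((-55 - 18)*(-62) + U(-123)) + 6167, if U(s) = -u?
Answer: 10709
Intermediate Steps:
U(s) = 16 (U(s) = -1*(-16) = 16)
((-55 - 18)*(-62) + U(-123)) + 6167 = ((-55 - 18)*(-62) + 16) + 6167 = (-73*(-62) + 16) + 6167 = (4526 + 16) + 6167 = 4542 + 6167 = 10709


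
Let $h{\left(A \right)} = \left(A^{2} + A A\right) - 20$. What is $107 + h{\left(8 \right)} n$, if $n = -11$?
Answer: $-1081$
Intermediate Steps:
$h{\left(A \right)} = -20 + 2 A^{2}$ ($h{\left(A \right)} = \left(A^{2} + A^{2}\right) - 20 = 2 A^{2} - 20 = -20 + 2 A^{2}$)
$107 + h{\left(8 \right)} n = 107 + \left(-20 + 2 \cdot 8^{2}\right) \left(-11\right) = 107 + \left(-20 + 2 \cdot 64\right) \left(-11\right) = 107 + \left(-20 + 128\right) \left(-11\right) = 107 + 108 \left(-11\right) = 107 - 1188 = -1081$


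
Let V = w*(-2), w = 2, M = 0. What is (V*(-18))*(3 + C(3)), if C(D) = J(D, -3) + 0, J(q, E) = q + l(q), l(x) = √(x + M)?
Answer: 432 + 72*√3 ≈ 556.71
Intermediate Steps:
l(x) = √x (l(x) = √(x + 0) = √x)
V = -4 (V = 2*(-2) = -4)
J(q, E) = q + √q
C(D) = D + √D (C(D) = (D + √D) + 0 = D + √D)
(V*(-18))*(3 + C(3)) = (-4*(-18))*(3 + (3 + √3)) = 72*(6 + √3) = 432 + 72*√3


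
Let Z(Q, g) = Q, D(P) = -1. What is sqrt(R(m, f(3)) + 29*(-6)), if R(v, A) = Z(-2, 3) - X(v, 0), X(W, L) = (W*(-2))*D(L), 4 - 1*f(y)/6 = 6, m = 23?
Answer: I*sqrt(222) ≈ 14.9*I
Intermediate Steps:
f(y) = -12 (f(y) = 24 - 6*6 = 24 - 36 = -12)
X(W, L) = 2*W (X(W, L) = (W*(-2))*(-1) = -2*W*(-1) = 2*W)
R(v, A) = -2 - 2*v
sqrt(R(m, f(3)) + 29*(-6)) = sqrt((-2 - 2*23) + 29*(-6)) = sqrt((-2 - 46) - 174) = sqrt(-48 - 174) = sqrt(-222) = I*sqrt(222)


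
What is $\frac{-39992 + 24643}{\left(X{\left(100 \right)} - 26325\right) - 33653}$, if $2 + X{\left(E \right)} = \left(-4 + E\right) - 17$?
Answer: $\frac{15349}{59901} \approx 0.25624$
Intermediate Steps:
$X{\left(E \right)} = -23 + E$ ($X{\left(E \right)} = -2 + \left(\left(-4 + E\right) - 17\right) = -2 + \left(-21 + E\right) = -23 + E$)
$\frac{-39992 + 24643}{\left(X{\left(100 \right)} - 26325\right) - 33653} = \frac{-39992 + 24643}{\left(\left(-23 + 100\right) - 26325\right) - 33653} = - \frac{15349}{\left(77 - 26325\right) - 33653} = - \frac{15349}{-26248 - 33653} = - \frac{15349}{-59901} = \left(-15349\right) \left(- \frac{1}{59901}\right) = \frac{15349}{59901}$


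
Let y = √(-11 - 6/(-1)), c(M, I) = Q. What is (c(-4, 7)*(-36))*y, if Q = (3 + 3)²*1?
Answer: -1296*I*√5 ≈ -2897.9*I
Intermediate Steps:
Q = 36 (Q = 6²*1 = 36*1 = 36)
c(M, I) = 36
y = I*√5 (y = √(-11 - 6*(-1)) = √(-11 + 6) = √(-5) = I*√5 ≈ 2.2361*I)
(c(-4, 7)*(-36))*y = (36*(-36))*(I*√5) = -1296*I*√5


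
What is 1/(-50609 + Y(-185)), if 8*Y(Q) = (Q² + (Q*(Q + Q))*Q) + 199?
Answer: -4/6516849 ≈ -6.1379e-7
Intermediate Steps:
Y(Q) = 199/8 + Q³/4 + Q²/8 (Y(Q) = ((Q² + (Q*(Q + Q))*Q) + 199)/8 = ((Q² + (Q*(2*Q))*Q) + 199)/8 = ((Q² + (2*Q²)*Q) + 199)/8 = ((Q² + 2*Q³) + 199)/8 = (199 + Q² + 2*Q³)/8 = 199/8 + Q³/4 + Q²/8)
1/(-50609 + Y(-185)) = 1/(-50609 + (199/8 + (¼)*(-185)³ + (⅛)*(-185)²)) = 1/(-50609 + (199/8 + (¼)*(-6331625) + (⅛)*34225)) = 1/(-50609 + (199/8 - 6331625/4 + 34225/8)) = 1/(-50609 - 6314413/4) = 1/(-6516849/4) = -4/6516849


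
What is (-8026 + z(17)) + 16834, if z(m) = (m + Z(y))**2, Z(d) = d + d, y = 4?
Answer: 9433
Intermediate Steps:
Z(d) = 2*d
z(m) = (8 + m)**2 (z(m) = (m + 2*4)**2 = (m + 8)**2 = (8 + m)**2)
(-8026 + z(17)) + 16834 = (-8026 + (8 + 17)**2) + 16834 = (-8026 + 25**2) + 16834 = (-8026 + 625) + 16834 = -7401 + 16834 = 9433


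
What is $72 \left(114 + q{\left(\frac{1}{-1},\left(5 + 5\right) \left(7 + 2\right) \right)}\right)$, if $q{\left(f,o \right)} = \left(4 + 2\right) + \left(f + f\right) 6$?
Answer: $7776$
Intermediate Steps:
$q{\left(f,o \right)} = 6 + 12 f$ ($q{\left(f,o \right)} = 6 + 2 f 6 = 6 + 12 f$)
$72 \left(114 + q{\left(\frac{1}{-1},\left(5 + 5\right) \left(7 + 2\right) \right)}\right) = 72 \left(114 + \left(6 + \frac{12}{-1}\right)\right) = 72 \left(114 + \left(6 + 12 \left(-1\right)\right)\right) = 72 \left(114 + \left(6 - 12\right)\right) = 72 \left(114 - 6\right) = 72 \cdot 108 = 7776$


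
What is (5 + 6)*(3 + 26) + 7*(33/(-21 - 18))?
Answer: 4070/13 ≈ 313.08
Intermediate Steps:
(5 + 6)*(3 + 26) + 7*(33/(-21 - 18)) = 11*29 + 7*(33/(-39)) = 319 + 7*(33*(-1/39)) = 319 + 7*(-11/13) = 319 - 77/13 = 4070/13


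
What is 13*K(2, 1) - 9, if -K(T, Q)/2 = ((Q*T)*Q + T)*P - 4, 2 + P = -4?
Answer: 719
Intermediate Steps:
P = -6 (P = -2 - 4 = -6)
K(T, Q) = 8 + 12*T + 12*T*Q² (K(T, Q) = -2*(((Q*T)*Q + T)*(-6) - 4) = -2*((T*Q² + T)*(-6) - 4) = -2*((T + T*Q²)*(-6) - 4) = -2*((-6*T - 6*T*Q²) - 4) = -2*(-4 - 6*T - 6*T*Q²) = 8 + 12*T + 12*T*Q²)
13*K(2, 1) - 9 = 13*(8 + 12*2 + 12*2*1²) - 9 = 13*(8 + 24 + 12*2*1) - 9 = 13*(8 + 24 + 24) - 9 = 13*56 - 9 = 728 - 9 = 719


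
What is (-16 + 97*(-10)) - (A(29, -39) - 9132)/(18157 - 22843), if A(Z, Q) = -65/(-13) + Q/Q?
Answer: -771587/781 ≈ -987.95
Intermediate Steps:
A(Z, Q) = 6 (A(Z, Q) = -65*(-1/13) + 1 = 5 + 1 = 6)
(-16 + 97*(-10)) - (A(29, -39) - 9132)/(18157 - 22843) = (-16 + 97*(-10)) - (6 - 9132)/(18157 - 22843) = (-16 - 970) - (-9126)/(-4686) = -986 - (-9126)*(-1)/4686 = -986 - 1*1521/781 = -986 - 1521/781 = -771587/781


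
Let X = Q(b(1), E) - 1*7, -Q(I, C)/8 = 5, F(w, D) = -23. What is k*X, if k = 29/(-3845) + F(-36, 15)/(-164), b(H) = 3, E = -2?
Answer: -3932913/630580 ≈ -6.2370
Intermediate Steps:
Q(I, C) = -40 (Q(I, C) = -8*5 = -40)
k = 83679/630580 (k = 29/(-3845) - 23/(-164) = 29*(-1/3845) - 23*(-1/164) = -29/3845 + 23/164 = 83679/630580 ≈ 0.13270)
X = -47 (X = -40 - 1*7 = -40 - 7 = -47)
k*X = (83679/630580)*(-47) = -3932913/630580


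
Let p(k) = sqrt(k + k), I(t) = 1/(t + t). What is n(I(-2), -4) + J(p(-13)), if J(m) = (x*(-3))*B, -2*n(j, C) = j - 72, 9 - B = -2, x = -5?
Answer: 1609/8 ≈ 201.13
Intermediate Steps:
B = 11 (B = 9 - 1*(-2) = 9 + 2 = 11)
I(t) = 1/(2*t)
p(k) = sqrt(2)*sqrt(k) (p(k) = sqrt(2*k) = sqrt(2)*sqrt(k))
n(j, C) = 36 - j/2 (n(j, C) = -(j - 72)/2 = -(-72 + j)/2 = 36 - j/2)
J(m) = 165 (J(m) = -5*(-3)*11 = 15*11 = 165)
n(I(-2), -4) + J(p(-13)) = (36 - 1/(4*(-2))) + 165 = (36 - (-1)/(4*2)) + 165 = (36 - 1/2*(-1/4)) + 165 = (36 + 1/8) + 165 = 289/8 + 165 = 1609/8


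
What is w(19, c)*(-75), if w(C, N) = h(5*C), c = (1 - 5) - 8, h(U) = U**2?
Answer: -676875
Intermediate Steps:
c = -12 (c = -4 - 8 = -12)
w(C, N) = 25*C**2 (w(C, N) = (5*C)**2 = 25*C**2)
w(19, c)*(-75) = (25*19**2)*(-75) = (25*361)*(-75) = 9025*(-75) = -676875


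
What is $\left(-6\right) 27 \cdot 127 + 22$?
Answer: $-20552$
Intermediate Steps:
$\left(-6\right) 27 \cdot 127 + 22 = \left(-162\right) 127 + 22 = -20574 + 22 = -20552$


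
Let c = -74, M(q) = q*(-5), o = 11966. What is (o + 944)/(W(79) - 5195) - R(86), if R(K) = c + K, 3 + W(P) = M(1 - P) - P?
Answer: -71554/4887 ≈ -14.642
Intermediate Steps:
M(q) = -5*q
W(P) = -8 + 4*P (W(P) = -3 + (-5*(1 - P) - P) = -3 + ((-5 + 5*P) - P) = -3 + (-5 + 4*P) = -8 + 4*P)
R(K) = -74 + K
(o + 944)/(W(79) - 5195) - R(86) = (11966 + 944)/((-8 + 4*79) - 5195) - (-74 + 86) = 12910/((-8 + 316) - 5195) - 1*12 = 12910/(308 - 5195) - 12 = 12910/(-4887) - 12 = 12910*(-1/4887) - 12 = -12910/4887 - 12 = -71554/4887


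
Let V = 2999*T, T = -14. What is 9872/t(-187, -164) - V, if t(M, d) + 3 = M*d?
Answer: 1287510562/30665 ≈ 41986.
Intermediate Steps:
t(M, d) = -3 + M*d
V = -41986 (V = 2999*(-14) = -41986)
9872/t(-187, -164) - V = 9872/(-3 - 187*(-164)) - 1*(-41986) = 9872/(-3 + 30668) + 41986 = 9872/30665 + 41986 = 1287510562/30665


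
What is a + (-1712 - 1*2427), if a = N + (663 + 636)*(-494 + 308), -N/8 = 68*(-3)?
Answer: -244121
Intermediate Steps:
N = 1632 (N = -544*(-3) = -8*(-204) = 1632)
a = -239982 (a = 1632 + (663 + 636)*(-494 + 308) = 1632 + 1299*(-186) = 1632 - 241614 = -239982)
a + (-1712 - 1*2427) = -239982 + (-1712 - 1*2427) = -239982 + (-1712 - 2427) = -239982 - 4139 = -244121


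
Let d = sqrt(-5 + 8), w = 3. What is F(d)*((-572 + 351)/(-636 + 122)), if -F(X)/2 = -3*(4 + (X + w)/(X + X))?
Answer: 5967/514 + 663*sqrt(3)/514 ≈ 13.843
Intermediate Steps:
d = sqrt(3) ≈ 1.7320
F(X) = 24 + 3*(3 + X)/X (F(X) = -(-6)*(4 + (X + 3)/(X + X)) = -(-6)*(4 + (3 + X)/((2*X))) = -(-6)*(4 + (3 + X)*(1/(2*X))) = -(-6)*(4 + (3 + X)/(2*X)) = -2*(-12 - 3*(3 + X)/(2*X)) = 24 + 3*(3 + X)/X)
F(d)*((-572 + 351)/(-636 + 122)) = (27 + 9/(sqrt(3)))*((-572 + 351)/(-636 + 122)) = (27 + 9*(sqrt(3)/3))*(-221/(-514)) = (27 + 3*sqrt(3))*(-221*(-1/514)) = (27 + 3*sqrt(3))*(221/514) = 5967/514 + 663*sqrt(3)/514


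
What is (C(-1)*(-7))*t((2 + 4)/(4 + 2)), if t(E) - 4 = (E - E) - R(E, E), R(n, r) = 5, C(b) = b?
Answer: -7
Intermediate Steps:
t(E) = -1 (t(E) = 4 + ((E - E) - 1*5) = 4 + (0 - 5) = 4 - 5 = -1)
(C(-1)*(-7))*t((2 + 4)/(4 + 2)) = -1*(-7)*(-1) = 7*(-1) = -7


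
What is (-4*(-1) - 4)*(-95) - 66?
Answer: -66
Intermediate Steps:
(-4*(-1) - 4)*(-95) - 66 = (4 - 4)*(-95) - 66 = 0*(-95) - 66 = 0 - 66 = -66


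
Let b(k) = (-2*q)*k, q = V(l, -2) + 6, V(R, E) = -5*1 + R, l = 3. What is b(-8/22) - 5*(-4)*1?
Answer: 252/11 ≈ 22.909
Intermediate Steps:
V(R, E) = -5 + R
q = 4 (q = (-5 + 3) + 6 = -2 + 6 = 4)
b(k) = -8*k (b(k) = (-2*4)*k = -8*k)
b(-8/22) - 5*(-4)*1 = -(-64)/22 - 5*(-4)*1 = -(-64)/22 + 20*1 = -8*(-4/11) + 20 = 32/11 + 20 = 252/11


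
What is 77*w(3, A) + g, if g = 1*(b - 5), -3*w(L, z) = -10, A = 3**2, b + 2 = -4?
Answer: 737/3 ≈ 245.67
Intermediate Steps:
b = -6 (b = -2 - 4 = -6)
A = 9
w(L, z) = 10/3 (w(L, z) = -1/3*(-10) = 10/3)
g = -11 (g = 1*(-6 - 5) = 1*(-11) = -11)
77*w(3, A) + g = 77*(10/3) - 11 = 770/3 - 11 = 737/3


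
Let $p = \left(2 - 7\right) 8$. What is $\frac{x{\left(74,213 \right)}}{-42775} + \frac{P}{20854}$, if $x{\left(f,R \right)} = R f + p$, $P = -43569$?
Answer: $- \frac{2191530563}{892029850} \approx -2.4568$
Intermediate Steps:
$p = -40$ ($p = \left(-5\right) 8 = -40$)
$x{\left(f,R \right)} = -40 + R f$ ($x{\left(f,R \right)} = R f - 40 = -40 + R f$)
$\frac{x{\left(74,213 \right)}}{-42775} + \frac{P}{20854} = \frac{-40 + 213 \cdot 74}{-42775} - \frac{43569}{20854} = \left(-40 + 15762\right) \left(- \frac{1}{42775}\right) - \frac{43569}{20854} = 15722 \left(- \frac{1}{42775}\right) - \frac{43569}{20854} = - \frac{15722}{42775} - \frac{43569}{20854} = - \frac{2191530563}{892029850}$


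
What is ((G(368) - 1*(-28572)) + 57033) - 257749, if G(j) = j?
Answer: -171776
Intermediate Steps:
((G(368) - 1*(-28572)) + 57033) - 257749 = ((368 - 1*(-28572)) + 57033) - 257749 = ((368 + 28572) + 57033) - 257749 = (28940 + 57033) - 257749 = 85973 - 257749 = -171776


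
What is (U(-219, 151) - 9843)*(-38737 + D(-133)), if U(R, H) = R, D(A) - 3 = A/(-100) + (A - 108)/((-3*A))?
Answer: 2591732450541/6650 ≈ 3.8973e+8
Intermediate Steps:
D(A) = 3 - A/100 - (-108 + A)/(3*A) (D(A) = 3 + (A/(-100) + (A - 108)/((-3*A))) = 3 + (A*(-1/100) + (-108 + A)*(-1/(3*A))) = 3 + (-A/100 - (-108 + A)/(3*A)) = 3 - A/100 - (-108 + A)/(3*A))
(U(-219, 151) - 9843)*(-38737 + D(-133)) = (-219 - 9843)*(-38737 + (8/3 + 36/(-133) - 1/100*(-133))) = -10062*(-38737 + (8/3 + 36*(-1/133) + 133/100)) = -10062*(-38737 + (8/3 - 36/133 + 133/100)) = -10062*(-38737 + 148667/39900) = -10062*(-1545457633/39900) = 2591732450541/6650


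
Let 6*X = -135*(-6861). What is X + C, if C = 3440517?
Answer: 7189779/2 ≈ 3.5949e+6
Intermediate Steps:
X = 308745/2 (X = (-135*(-6861))/6 = (⅙)*926235 = 308745/2 ≈ 1.5437e+5)
X + C = 308745/2 + 3440517 = 7189779/2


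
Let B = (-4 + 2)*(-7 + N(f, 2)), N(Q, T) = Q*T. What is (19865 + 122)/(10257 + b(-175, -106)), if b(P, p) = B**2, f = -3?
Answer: 19987/10933 ≈ 1.8281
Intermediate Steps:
B = 26 (B = (-4 + 2)*(-7 - 3*2) = -2*(-7 - 6) = -2*(-13) = 26)
b(P, p) = 676 (b(P, p) = 26**2 = 676)
(19865 + 122)/(10257 + b(-175, -106)) = (19865 + 122)/(10257 + 676) = 19987/10933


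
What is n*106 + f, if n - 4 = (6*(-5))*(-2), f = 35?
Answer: 6819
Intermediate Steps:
n = 64 (n = 4 + (6*(-5))*(-2) = 4 - 30*(-2) = 4 + 60 = 64)
n*106 + f = 64*106 + 35 = 6784 + 35 = 6819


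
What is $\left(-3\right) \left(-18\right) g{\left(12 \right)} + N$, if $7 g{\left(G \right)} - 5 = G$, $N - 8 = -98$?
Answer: $\frac{288}{7} \approx 41.143$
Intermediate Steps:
$N = -90$ ($N = 8 - 98 = -90$)
$g{\left(G \right)} = \frac{5}{7} + \frac{G}{7}$
$\left(-3\right) \left(-18\right) g{\left(12 \right)} + N = \left(-3\right) \left(-18\right) \left(\frac{5}{7} + \frac{1}{7} \cdot 12\right) - 90 = 54 \left(\frac{5}{7} + \frac{12}{7}\right) - 90 = 54 \cdot \frac{17}{7} - 90 = \frac{918}{7} - 90 = \frac{288}{7}$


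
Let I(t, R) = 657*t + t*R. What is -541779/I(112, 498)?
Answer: -25799/6160 ≈ -4.1881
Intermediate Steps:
I(t, R) = 657*t + R*t
-541779/I(112, 498) = -541779*1/(112*(657 + 498)) = -541779/(112*1155) = -541779/129360 = -541779*1/129360 = -25799/6160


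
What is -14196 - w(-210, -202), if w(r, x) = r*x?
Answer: -56616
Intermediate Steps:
-14196 - w(-210, -202) = -14196 - (-210)*(-202) = -14196 - 1*42420 = -14196 - 42420 = -56616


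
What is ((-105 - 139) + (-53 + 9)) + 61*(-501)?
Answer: -30849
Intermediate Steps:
((-105 - 139) + (-53 + 9)) + 61*(-501) = (-244 - 44) - 30561 = -288 - 30561 = -30849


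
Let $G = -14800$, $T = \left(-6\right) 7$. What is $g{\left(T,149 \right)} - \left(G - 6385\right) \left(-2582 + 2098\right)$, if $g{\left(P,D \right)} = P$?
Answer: $-10253582$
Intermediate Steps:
$T = -42$
$g{\left(T,149 \right)} - \left(G - 6385\right) \left(-2582 + 2098\right) = -42 - \left(-14800 - 6385\right) \left(-2582 + 2098\right) = -42 - \left(-14800 - 6385\right) \left(-484\right) = -42 - \left(-21185\right) \left(-484\right) = -42 - 10253540 = -10253582$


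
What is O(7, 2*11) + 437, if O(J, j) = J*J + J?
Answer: 493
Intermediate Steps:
O(J, j) = J + J² (O(J, j) = J² + J = J + J²)
O(7, 2*11) + 437 = 7*(1 + 7) + 437 = 7*8 + 437 = 56 + 437 = 493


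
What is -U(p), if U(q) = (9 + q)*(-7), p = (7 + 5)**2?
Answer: 1071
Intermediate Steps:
p = 144 (p = 12**2 = 144)
U(q) = -63 - 7*q
-U(p) = -(-63 - 7*144) = -(-63 - 1008) = -1*(-1071) = 1071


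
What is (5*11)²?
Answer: 3025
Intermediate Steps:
(5*11)² = 55² = 3025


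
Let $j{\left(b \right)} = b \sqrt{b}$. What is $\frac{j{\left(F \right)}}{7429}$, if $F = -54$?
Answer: $- \frac{162 i \sqrt{6}}{7429} \approx - 0.053415 i$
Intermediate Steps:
$j{\left(b \right)} = b^{\frac{3}{2}}$
$\frac{j{\left(F \right)}}{7429} = \frac{\left(-54\right)^{\frac{3}{2}}}{7429} = - 162 i \sqrt{6} \cdot \frac{1}{7429} = - \frac{162 i \sqrt{6}}{7429}$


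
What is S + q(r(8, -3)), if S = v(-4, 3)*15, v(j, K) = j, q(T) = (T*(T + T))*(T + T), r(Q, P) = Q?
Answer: 1988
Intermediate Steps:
q(T) = 4*T**3 (q(T) = (T*(2*T))*(2*T) = (2*T**2)*(2*T) = 4*T**3)
S = -60 (S = -4*15 = -60)
S + q(r(8, -3)) = -60 + 4*8**3 = -60 + 4*512 = -60 + 2048 = 1988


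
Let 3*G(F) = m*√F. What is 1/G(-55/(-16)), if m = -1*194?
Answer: -6*√55/5335 ≈ -0.0083406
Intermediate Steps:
m = -194
G(F) = -194*√F/3 (G(F) = (-194*√F)/3 = -194*√F/3)
1/G(-55/(-16)) = 1/(-194*√55*√(-1/(-16))/3) = 1/(-194*√55/4/3) = 1/(-97*√55/6) = -6*√55/5335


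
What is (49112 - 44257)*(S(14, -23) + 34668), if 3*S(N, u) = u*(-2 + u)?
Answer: 507731045/3 ≈ 1.6924e+8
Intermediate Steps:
S(N, u) = u*(-2 + u)/3 (S(N, u) = (u*(-2 + u))/3 = u*(-2 + u)/3)
(49112 - 44257)*(S(14, -23) + 34668) = (49112 - 44257)*((⅓)*(-23)*(-2 - 23) + 34668) = 4855*((⅓)*(-23)*(-25) + 34668) = 4855*(575/3 + 34668) = 4855*(104579/3) = 507731045/3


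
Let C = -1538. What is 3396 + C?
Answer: 1858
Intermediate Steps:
3396 + C = 3396 - 1538 = 1858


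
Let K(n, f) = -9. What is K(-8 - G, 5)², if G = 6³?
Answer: 81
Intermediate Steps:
G = 216
K(-8 - G, 5)² = (-9)² = 81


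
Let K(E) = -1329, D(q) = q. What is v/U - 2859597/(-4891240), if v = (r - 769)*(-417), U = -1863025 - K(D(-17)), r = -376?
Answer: 373538048739/1138250242880 ≈ 0.32817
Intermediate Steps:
U = -1861696 (U = -1863025 - 1*(-1329) = -1863025 + 1329 = -1861696)
v = 477465 (v = (-376 - 769)*(-417) = -1145*(-417) = 477465)
v/U - 2859597/(-4891240) = 477465/(-1861696) - 2859597/(-4891240) = 477465*(-1/1861696) - 2859597*(-1/4891240) = -477465/1861696 + 2859597/4891240 = 373538048739/1138250242880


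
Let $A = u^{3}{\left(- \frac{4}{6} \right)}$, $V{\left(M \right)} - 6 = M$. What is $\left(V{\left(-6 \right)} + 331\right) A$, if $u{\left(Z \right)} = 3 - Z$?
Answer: $\frac{440561}{27} \approx 16317.0$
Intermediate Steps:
$V{\left(M \right)} = 6 + M$
$A = \frac{1331}{27}$ ($A = \left(3 - - \frac{4}{6}\right)^{3} = \left(3 - \left(-4\right) \frac{1}{6}\right)^{3} = \left(3 - - \frac{2}{3}\right)^{3} = \left(3 + \frac{2}{3}\right)^{3} = \left(\frac{11}{3}\right)^{3} = \frac{1331}{27} \approx 49.296$)
$\left(V{\left(-6 \right)} + 331\right) A = \left(\left(6 - 6\right) + 331\right) \frac{1331}{27} = \left(0 + 331\right) \frac{1331}{27} = 331 \cdot \frac{1331}{27} = \frac{440561}{27}$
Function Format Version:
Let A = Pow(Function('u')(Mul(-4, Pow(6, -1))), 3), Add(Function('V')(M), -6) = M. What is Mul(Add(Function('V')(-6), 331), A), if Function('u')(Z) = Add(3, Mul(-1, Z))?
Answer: Rational(440561, 27) ≈ 16317.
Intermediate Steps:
Function('V')(M) = Add(6, M)
A = Rational(1331, 27) (A = Pow(Add(3, Mul(-1, Mul(-4, Pow(6, -1)))), 3) = Pow(Add(3, Mul(-1, Mul(-4, Rational(1, 6)))), 3) = Pow(Add(3, Mul(-1, Rational(-2, 3))), 3) = Pow(Add(3, Rational(2, 3)), 3) = Pow(Rational(11, 3), 3) = Rational(1331, 27) ≈ 49.296)
Mul(Add(Function('V')(-6), 331), A) = Mul(Add(Add(6, -6), 331), Rational(1331, 27)) = Mul(Add(0, 331), Rational(1331, 27)) = Mul(331, Rational(1331, 27)) = Rational(440561, 27)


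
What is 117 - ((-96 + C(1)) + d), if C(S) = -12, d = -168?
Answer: 393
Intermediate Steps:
117 - ((-96 + C(1)) + d) = 117 - ((-96 - 12) - 168) = 117 - (-108 - 168) = 117 - 1*(-276) = 117 + 276 = 393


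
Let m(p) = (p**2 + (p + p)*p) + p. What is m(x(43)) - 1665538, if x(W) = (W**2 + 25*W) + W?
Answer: 24746696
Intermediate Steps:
x(W) = W**2 + 26*W
m(p) = p + 3*p**2 (m(p) = (p**2 + (2*p)*p) + p = (p**2 + 2*p**2) + p = 3*p**2 + p = p + 3*p**2)
m(x(43)) - 1665538 = (43*(26 + 43))*(1 + 3*(43*(26 + 43))) - 1665538 = (43*69)*(1 + 3*(43*69)) - 1665538 = 2967*(1 + 3*2967) - 1665538 = 2967*(1 + 8901) - 1665538 = 2967*8902 - 1665538 = 26412234 - 1665538 = 24746696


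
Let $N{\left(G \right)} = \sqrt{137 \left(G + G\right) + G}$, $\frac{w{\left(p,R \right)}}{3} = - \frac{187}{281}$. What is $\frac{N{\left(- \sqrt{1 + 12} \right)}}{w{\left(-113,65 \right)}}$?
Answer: $- \frac{1405 i \sqrt{11} \sqrt[4]{13}}{561} \approx - 15.772 i$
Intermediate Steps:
$w{\left(p,R \right)} = - \frac{561}{281}$ ($w{\left(p,R \right)} = 3 \left(- \frac{187}{281}\right) = - \frac{561}{281}$)
$N{\left(G \right)} = 5 \sqrt{11} \sqrt{G}$ ($N{\left(G \right)} = \sqrt{137 \cdot 2 G + G} = \sqrt{274 G + G} = \sqrt{275 G} = 5 \sqrt{11} \sqrt{G}$)
$\frac{N{\left(- \sqrt{1 + 12} \right)}}{w{\left(-113,65 \right)}} = \frac{5 \sqrt{11} \sqrt{- \sqrt{1 + 12}}}{- \frac{561}{281}} = 5 \sqrt{11} \sqrt{- \sqrt{13}} \left(- \frac{281}{561}\right) = 5 \sqrt{11} i \sqrt[4]{13} \left(- \frac{281}{561}\right) = 5 i \sqrt{11} \sqrt[4]{13} \left(- \frac{281}{561}\right) = - \frac{1405 i \sqrt{11} \sqrt[4]{13}}{561}$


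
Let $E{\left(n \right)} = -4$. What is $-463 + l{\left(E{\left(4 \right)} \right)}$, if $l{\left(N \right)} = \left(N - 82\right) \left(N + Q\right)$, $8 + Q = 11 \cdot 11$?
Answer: $-9837$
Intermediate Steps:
$Q = 113$ ($Q = -8 + 11 \cdot 11 = -8 + 121 = 113$)
$l{\left(N \right)} = \left(-82 + N\right) \left(113 + N\right)$ ($l{\left(N \right)} = \left(N - 82\right) \left(N + 113\right) = \left(-82 + N\right) \left(113 + N\right)$)
$-463 + l{\left(E{\left(4 \right)} \right)} = -463 + \left(-9266 + \left(-4\right)^{2} + 31 \left(-4\right)\right) = -463 - 9374 = -9837$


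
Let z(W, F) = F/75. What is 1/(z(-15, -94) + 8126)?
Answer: 75/609356 ≈ 0.00012308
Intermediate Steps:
z(W, F) = F/75 (z(W, F) = F*(1/75) = F/75)
1/(z(-15, -94) + 8126) = 1/((1/75)*(-94) + 8126) = 1/(-94/75 + 8126) = 1/(609356/75) = 75/609356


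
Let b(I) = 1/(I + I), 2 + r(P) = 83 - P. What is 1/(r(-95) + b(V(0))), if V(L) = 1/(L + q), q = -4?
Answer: 1/174 ≈ 0.0057471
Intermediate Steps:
V(L) = 1/(-4 + L) (V(L) = 1/(L - 4) = 1/(-4 + L))
r(P) = 81 - P (r(P) = -2 + (83 - P) = 81 - P)
b(I) = 1/(2*I)
1/(r(-95) + b(V(0))) = 1/((81 - 1*(-95)) + 1/(2*(1/(-4 + 0)))) = 1/((81 + 95) + 1/(2*(1/(-4)))) = 1/(176 + 1/(2*(-¼))) = 1/(176 + (½)*(-4)) = 1/(176 - 2) = 1/174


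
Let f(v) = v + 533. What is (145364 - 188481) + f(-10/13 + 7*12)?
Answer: -552510/13 ≈ -42501.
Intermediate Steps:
f(v) = 533 + v
(145364 - 188481) + f(-10/13 + 7*12) = (145364 - 188481) + (533 + (-10/13 + 7*12)) = -43117 + (533 + (-10*1/13 + 84)) = -43117 + (533 + (-10/13 + 84)) = -43117 + (533 + 1082/13) = -43117 + 8011/13 = -552510/13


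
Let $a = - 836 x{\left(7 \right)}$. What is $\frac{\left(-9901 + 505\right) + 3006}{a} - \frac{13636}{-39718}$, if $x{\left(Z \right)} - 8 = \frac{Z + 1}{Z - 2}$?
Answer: $\frac{21621137}{18973856} \approx 1.1395$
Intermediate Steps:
$x{\left(Z \right)} = 8 + \frac{1 + Z}{-2 + Z}$ ($x{\left(Z \right)} = 8 + \frac{Z + 1}{Z - 2} = 8 + \frac{1 + Z}{-2 + Z}$)
$a = - \frac{40128}{5}$ ($a = - 836 \frac{3 \left(-5 + 3 \cdot 7\right)}{-2 + 7} = - 836 \frac{3 \left(-5 + 21\right)}{5} = - 836 \cdot 3 \cdot \frac{1}{5} \cdot 16 = \left(-836\right) \frac{48}{5} = - \frac{40128}{5} \approx -8025.6$)
$\frac{\left(-9901 + 505\right) + 3006}{a} - \frac{13636}{-39718} = \frac{\left(-9901 + 505\right) + 3006}{- \frac{40128}{5}} - \frac{13636}{-39718} = \left(-9396 + 3006\right) \left(- \frac{5}{40128}\right) - - \frac{974}{2837} = \left(-6390\right) \left(- \frac{5}{40128}\right) + \frac{974}{2837} = \frac{5325}{6688} + \frac{974}{2837} = \frac{21621137}{18973856}$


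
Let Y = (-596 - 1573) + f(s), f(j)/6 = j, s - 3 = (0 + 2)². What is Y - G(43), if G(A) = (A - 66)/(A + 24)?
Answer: -142486/67 ≈ -2126.7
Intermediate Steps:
s = 7 (s = 3 + (0 + 2)² = 3 + 2² = 3 + 4 = 7)
f(j) = 6*j
Y = -2127 (Y = (-596 - 1573) + 6*7 = -2169 + 42 = -2127)
G(A) = (-66 + A)/(24 + A)
Y - G(43) = -2127 - (-66 + 43)/(24 + 43) = -2127 - (-23)/67 = -2127 - 1*(-23/67) = -2127 + 23/67 = -142486/67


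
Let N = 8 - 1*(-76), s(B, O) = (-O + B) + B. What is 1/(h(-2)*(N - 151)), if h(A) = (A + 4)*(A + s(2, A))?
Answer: -1/536 ≈ -0.0018657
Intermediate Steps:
s(B, O) = -O + 2*B (s(B, O) = (B - O) + B = -O + 2*B)
h(A) = 16 + 4*A (h(A) = (A + 4)*(A + (-A + 2*2)) = (4 + A)*(A + (-A + 4)) = (4 + A)*(A + (4 - A)) = (4 + A)*4 = 16 + 4*A)
N = 84 (N = 8 + 76 = 84)
1/(h(-2)*(N - 151)) = 1/((16 + 4*(-2))*(84 - 151)) = 1/((16 - 8)*(-67)) = 1/(8*(-67)) = 1/(-536) = -1/536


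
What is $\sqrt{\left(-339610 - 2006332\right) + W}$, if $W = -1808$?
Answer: $5 i \sqrt{93910} \approx 1532.2 i$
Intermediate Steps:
$\sqrt{\left(-339610 - 2006332\right) + W} = \sqrt{\left(-339610 - 2006332\right) - 1808} = \sqrt{-2345942 - 1808} = \sqrt{-2347750} = 5 i \sqrt{93910}$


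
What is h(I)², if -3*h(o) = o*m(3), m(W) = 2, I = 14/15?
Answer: 784/2025 ≈ 0.38716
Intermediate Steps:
I = 14/15 (I = 14*(1/15) = 14/15 ≈ 0.93333)
h(o) = -2*o/3 (h(o) = -o*2/3 = -2*o/3)
h(I)² = (-⅔*14/15)² = (-28/45)² = 784/2025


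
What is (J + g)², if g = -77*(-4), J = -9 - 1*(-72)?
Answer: 137641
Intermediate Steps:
J = 63 (J = -9 + 72 = 63)
g = 308
(J + g)² = (63 + 308)² = 371² = 137641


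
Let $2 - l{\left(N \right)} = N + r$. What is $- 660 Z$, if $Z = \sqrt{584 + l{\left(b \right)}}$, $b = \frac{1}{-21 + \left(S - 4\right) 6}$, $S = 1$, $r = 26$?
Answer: $- \frac{220 \sqrt{851799}}{13} \approx -15619.0$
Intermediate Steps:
$b = - \frac{1}{39}$ ($b = \frac{1}{-21 + \left(1 - 4\right) 6} = \frac{1}{-21 - 18} = \frac{1}{-39} = - \frac{1}{39} \approx -0.025641$)
$l{\left(N \right)} = -24 - N$ ($l{\left(N \right)} = 2 - \left(N + 26\right) = 2 - \left(26 + N\right) = -24 - N$)
$Z = \frac{\sqrt{851799}}{39}$ ($Z = \sqrt{584 - \frac{935}{39}} = \sqrt{\frac{21841}{39}} = \frac{\sqrt{851799}}{39} \approx 23.665$)
$- 660 Z = - 660 \frac{\sqrt{851799}}{39} = - \frac{220 \sqrt{851799}}{13}$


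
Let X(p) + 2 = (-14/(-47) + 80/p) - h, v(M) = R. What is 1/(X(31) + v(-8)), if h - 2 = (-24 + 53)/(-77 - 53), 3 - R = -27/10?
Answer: 18941/90947 ≈ 0.20826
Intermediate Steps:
R = 57/10 (R = 3 - (-27)/10 = 3 - 1*(-27/10) = 3 + 27/10 = 57/10 ≈ 5.7000)
v(M) = 57/10
h = 231/130 (h = 2 + (-24 + 53)/(-77 - 53) = 2 + 29/(-130) = 2 + 29*(-1/130) = 2 - 29/130 = 231/130 ≈ 1.7769)
X(p) = -21257/6110 + 80/p (X(p) = -2 + ((-14/(-47) + 80/p) - 1*231/130) = -2 + ((-14*(-1/47) + 80/p) - 231/130) = -2 + ((14/47 + 80/p) - 231/130) = -2 + (-9037/6110 + 80/p) = -21257/6110 + 80/p)
1/(X(31) + v(-8)) = 1/((-21257/6110 + 80/31) + 57/10) = 1/(-170167/189410 + 57/10) = 1/(90947/18941) = 18941/90947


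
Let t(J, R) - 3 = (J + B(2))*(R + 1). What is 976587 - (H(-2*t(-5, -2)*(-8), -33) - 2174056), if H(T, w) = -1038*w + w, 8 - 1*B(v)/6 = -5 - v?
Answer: 3116422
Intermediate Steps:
B(v) = 78 + 6*v (B(v) = 48 - 6*(-5 - v) = 48 + (30 + 6*v) = 78 + 6*v)
t(J, R) = 3 + (1 + R)*(90 + J) (t(J, R) = 3 + (J + (78 + 6*2))*(R + 1) = 3 + (J + (78 + 12))*(1 + R) = 3 + (J + 90)*(1 + R) = 3 + (90 + J)*(1 + R) = 3 + (1 + R)*(90 + J))
H(T, w) = -1037*w
976587 - (H(-2*t(-5, -2)*(-8), -33) - 2174056) = 976587 - (-1037*(-33) - 2174056) = 976587 - (34221 - 2174056) = 976587 - 1*(-2139835) = 976587 + 2139835 = 3116422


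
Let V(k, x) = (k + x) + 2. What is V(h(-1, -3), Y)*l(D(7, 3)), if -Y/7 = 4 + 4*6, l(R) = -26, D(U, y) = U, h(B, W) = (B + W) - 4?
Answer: 5252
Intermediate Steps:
h(B, W) = -4 + B + W
Y = -196 (Y = -7*(4 + 4*6) = -7*(4 + 24) = -7*28 = -196)
V(k, x) = 2 + k + x
V(h(-1, -3), Y)*l(D(7, 3)) = (2 + (-4 - 1 - 3) - 196)*(-26) = (2 - 8 - 196)*(-26) = -202*(-26) = 5252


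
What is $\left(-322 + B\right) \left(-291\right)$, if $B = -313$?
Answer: $184785$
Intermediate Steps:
$\left(-322 + B\right) \left(-291\right) = \left(-322 - 313\right) \left(-291\right) = \left(-635\right) \left(-291\right) = 184785$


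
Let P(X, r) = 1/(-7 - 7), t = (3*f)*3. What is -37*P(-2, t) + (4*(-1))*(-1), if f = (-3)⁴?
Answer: 93/14 ≈ 6.6429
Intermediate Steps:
f = 81
t = 729 (t = (3*81)*3 = 243*3 = 729)
P(X, r) = -1/14 (P(X, r) = 1/(-14) = -1/14)
-37*P(-2, t) + (4*(-1))*(-1) = -37*(-1/14) + (4*(-1))*(-1) = 37/14 - 4*(-1) = 37/14 + 4 = 93/14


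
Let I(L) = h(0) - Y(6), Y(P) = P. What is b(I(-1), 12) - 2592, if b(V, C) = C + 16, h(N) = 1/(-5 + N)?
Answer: -2564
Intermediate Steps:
I(L) = -31/5 (I(L) = 1/(-5 + 0) - 1*6 = 1/(-5) - 6 = -⅕ - 6 = -31/5)
b(V, C) = 16 + C
b(I(-1), 12) - 2592 = (16 + 12) - 2592 = 28 - 2592 = -2564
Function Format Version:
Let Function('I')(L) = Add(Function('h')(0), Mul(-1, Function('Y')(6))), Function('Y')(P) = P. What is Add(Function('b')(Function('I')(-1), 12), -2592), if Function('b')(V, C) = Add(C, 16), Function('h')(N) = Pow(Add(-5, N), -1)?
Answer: -2564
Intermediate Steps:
Function('I')(L) = Rational(-31, 5) (Function('I')(L) = Add(Pow(Add(-5, 0), -1), Mul(-1, 6)) = Add(Pow(-5, -1), -6) = Add(Rational(-1, 5), -6) = Rational(-31, 5))
Function('b')(V, C) = Add(16, C)
Add(Function('b')(Function('I')(-1), 12), -2592) = Add(Add(16, 12), -2592) = Add(28, -2592) = -2564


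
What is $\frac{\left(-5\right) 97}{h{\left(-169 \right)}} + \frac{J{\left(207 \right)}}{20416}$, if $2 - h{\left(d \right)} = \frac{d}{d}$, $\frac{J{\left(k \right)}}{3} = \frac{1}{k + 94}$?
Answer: $- \frac{2980429757}{6145216} \approx -485.0$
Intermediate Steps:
$J{\left(k \right)} = \frac{3}{94 + k}$ ($J{\left(k \right)} = \frac{3}{k + 94} = \frac{3}{94 + k}$)
$h{\left(d \right)} = 1$ ($h{\left(d \right)} = 2 - \frac{d}{d} = 2 - 1 = 1$)
$\frac{\left(-5\right) 97}{h{\left(-169 \right)}} + \frac{J{\left(207 \right)}}{20416} = \frac{\left(-5\right) 97}{1} + \frac{3 \frac{1}{94 + 207}}{20416} = \left(-485\right) 1 + \frac{3}{301} \cdot \frac{1}{20416} = -485 + 3 \cdot \frac{1}{301} \cdot \frac{1}{20416} = -485 + \frac{3}{301} \cdot \frac{1}{20416} = -485 + \frac{3}{6145216} = - \frac{2980429757}{6145216}$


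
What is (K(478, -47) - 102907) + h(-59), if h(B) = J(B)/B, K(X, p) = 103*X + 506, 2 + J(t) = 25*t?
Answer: -3135376/59 ≈ -53142.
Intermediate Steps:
J(t) = -2 + 25*t
K(X, p) = 506 + 103*X
h(B) = (-2 + 25*B)/B
(K(478, -47) - 102907) + h(-59) = ((506 + 103*478) - 102907) + (25 - 2/(-59)) = ((506 + 49234) - 102907) + (25 - 2*(-1/59)) = (49740 - 102907) + (25 + 2/59) = -53167 + 1477/59 = -3135376/59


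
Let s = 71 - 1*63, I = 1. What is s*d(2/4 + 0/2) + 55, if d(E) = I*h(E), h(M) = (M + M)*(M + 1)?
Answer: 67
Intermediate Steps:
h(M) = 2*M*(1 + M) (h(M) = (2*M)*(1 + M) = 2*M*(1 + M))
d(E) = 2*E*(1 + E) (d(E) = 1*(2*E*(1 + E)) = 2*E*(1 + E))
s = 8 (s = 71 - 63 = 8)
s*d(2/4 + 0/2) + 55 = 8*(2*(2/4 + 0/2)*(1 + (2/4 + 0/2))) + 55 = 8*(2*(2*(¼) + 0*(½))*(1 + (2*(¼) + 0*(½)))) + 55 = 8*(2*(½ + 0)*(1 + (½ + 0))) + 55 = 8*(2*(½)*(1 + ½)) + 55 = 8*(2*(½)*(3/2)) + 55 = 8*(3/2) + 55 = 12 + 55 = 67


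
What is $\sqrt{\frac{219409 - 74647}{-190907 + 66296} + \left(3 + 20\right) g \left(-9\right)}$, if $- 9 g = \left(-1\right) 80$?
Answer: $\frac{i \sqrt{3176597485358}}{41537} \approx 42.909 i$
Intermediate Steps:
$g = \frac{80}{9}$ ($g = - \frac{\left(-1\right) 80}{9} = \left(- \frac{1}{9}\right) \left(-80\right) = \frac{80}{9} \approx 8.8889$)
$\sqrt{\frac{219409 - 74647}{-190907 + 66296} + \left(3 + 20\right) g \left(-9\right)} = \sqrt{\frac{219409 - 74647}{-190907 + 66296} + \left(3 + 20\right) \frac{80}{9} \left(-9\right)} = \sqrt{\frac{144762}{-124611} + 23 \cdot \frac{80}{9} \left(-9\right)} = \sqrt{144762 \left(- \frac{1}{124611}\right) + \frac{1840}{9} \left(-9\right)} = \sqrt{- \frac{48254}{41537} - 1840} = \sqrt{- \frac{76476334}{41537}} = \frac{i \sqrt{3176597485358}}{41537}$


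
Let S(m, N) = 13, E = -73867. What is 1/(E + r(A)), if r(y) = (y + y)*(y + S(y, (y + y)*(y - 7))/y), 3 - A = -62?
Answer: -1/65391 ≈ -1.5293e-5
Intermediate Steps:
A = 65 (A = 3 - 1*(-62) = 3 + 62 = 65)
r(y) = 2*y*(y + 13/y) (r(y) = (y + y)*(y + 13/y) = (2*y)*(y + 13/y) = 2*y*(y + 13/y))
1/(E + r(A)) = 1/(-73867 + (26 + 2*65**2)) = 1/(-73867 + (26 + 2*4225)) = 1/(-73867 + (26 + 8450)) = 1/(-73867 + 8476) = 1/(-65391) = -1/65391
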